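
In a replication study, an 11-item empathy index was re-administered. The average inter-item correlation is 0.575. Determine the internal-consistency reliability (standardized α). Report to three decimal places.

Standardized α = k·r̄ / (1 + (k−1)·r̄) = 11 × 0.575 / (1 + 10 × 0.575)
  = 6.3250 / 6.7500 = 0.937

standardized α = 0.937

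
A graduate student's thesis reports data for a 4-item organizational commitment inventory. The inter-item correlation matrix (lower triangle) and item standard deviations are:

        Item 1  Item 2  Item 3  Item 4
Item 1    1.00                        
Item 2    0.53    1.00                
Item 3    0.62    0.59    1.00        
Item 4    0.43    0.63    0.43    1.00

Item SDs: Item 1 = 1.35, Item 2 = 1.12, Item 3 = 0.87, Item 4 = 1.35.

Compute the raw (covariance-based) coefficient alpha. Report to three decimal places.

α = 0.808

Σσ²ᵢ = 1.35² + 1.12² + 0.87² + 1.35² = 5.6563
Covariances σ_ij = r_ij · s_i · s_j:
  σ(Item 1,Item 2) = 0.53 × 1.35 × 1.12 = 0.8014
  σ(Item 1,Item 3) = 0.62 × 1.35 × 0.87 = 0.7282
  σ(Item 1,Item 4) = 0.43 × 1.35 × 1.35 = 0.7837
  σ(Item 2,Item 3) = 0.59 × 1.12 × 0.87 = 0.5749
  σ(Item 2,Item 4) = 0.63 × 1.12 × 1.35 = 0.9526
  σ(Item 3,Item 4) = 0.43 × 0.87 × 1.35 = 0.5050
σ²_T = Σσ²ᵢ + 2·Σσ_ij = 5.6563 + 2 × 4.3458 = 14.3479
α = (4/3)·(1 − 5.6563/14.3479) = 0.808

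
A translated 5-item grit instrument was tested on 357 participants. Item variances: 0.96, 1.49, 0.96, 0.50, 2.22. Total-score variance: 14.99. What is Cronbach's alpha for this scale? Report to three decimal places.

Cronbach's alpha = 0.739

ΣVar(i) = 0.96 + 1.49 + 0.96 + 0.50 + 2.22 = 6.13
α = (k/(k−1))·(1 − ΣVar(i)/Var(T)) = (5/4)·(1 − 6.13/14.99) = 0.739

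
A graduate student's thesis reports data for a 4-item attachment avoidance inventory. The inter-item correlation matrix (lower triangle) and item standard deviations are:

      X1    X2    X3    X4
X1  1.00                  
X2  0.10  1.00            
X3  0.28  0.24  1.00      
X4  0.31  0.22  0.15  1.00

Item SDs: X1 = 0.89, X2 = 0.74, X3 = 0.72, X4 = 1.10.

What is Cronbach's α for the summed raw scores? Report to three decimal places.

α = 0.518

Σσ²ᵢ = 0.89² + 0.74² + 0.72² + 1.10² = 3.0681
Covariances σ_ij = r_ij · s_i · s_j:
  σ(X1,X2) = 0.10 × 0.89 × 0.74 = 0.0659
  σ(X1,X3) = 0.28 × 0.89 × 0.72 = 0.1794
  σ(X1,X4) = 0.31 × 0.89 × 1.10 = 0.3035
  σ(X2,X3) = 0.24 × 0.74 × 0.72 = 0.1279
  σ(X2,X4) = 0.22 × 0.74 × 1.10 = 0.1791
  σ(X3,X4) = 0.15 × 0.72 × 1.10 = 0.1188
σ²_T = Σσ²ᵢ + 2·Σσ_ij = 3.0681 + 2 × 0.9746 = 5.0173
α = (4/3)·(1 − 3.0681/5.0173) = 0.518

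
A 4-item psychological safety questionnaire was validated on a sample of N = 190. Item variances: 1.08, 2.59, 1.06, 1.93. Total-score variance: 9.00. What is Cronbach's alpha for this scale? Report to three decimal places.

α = 0.347

ΣVar(i) = 1.08 + 2.59 + 1.06 + 1.93 = 6.66
α = (k/(k−1))·(1 − ΣVar(i)/Var(T)) = (4/3)·(1 − 6.66/9.00) = 0.347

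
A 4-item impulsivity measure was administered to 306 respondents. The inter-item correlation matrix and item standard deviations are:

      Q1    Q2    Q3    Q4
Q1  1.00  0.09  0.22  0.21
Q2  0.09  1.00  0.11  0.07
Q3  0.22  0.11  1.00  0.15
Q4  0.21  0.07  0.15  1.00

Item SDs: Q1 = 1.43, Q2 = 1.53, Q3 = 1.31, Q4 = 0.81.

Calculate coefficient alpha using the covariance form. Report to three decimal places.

Σσ²ᵢ = 1.43² + 1.53² + 1.31² + 0.81² = 6.7580
Covariances σ_ij = r_ij · s_i · s_j:
  σ(Q1,Q2) = 0.09 × 1.43 × 1.53 = 0.1969
  σ(Q1,Q3) = 0.22 × 1.43 × 1.31 = 0.4121
  σ(Q1,Q4) = 0.21 × 1.43 × 0.81 = 0.2432
  σ(Q2,Q3) = 0.11 × 1.53 × 1.31 = 0.2205
  σ(Q2,Q4) = 0.07 × 1.53 × 0.81 = 0.0868
  σ(Q3,Q4) = 0.15 × 1.31 × 0.81 = 0.1592
σ²_T = Σσ²ᵢ + 2·Σσ_ij = 6.7580 + 2 × 1.3187 = 9.3954
α = (4/3)·(1 − 6.7580/9.3954) = 0.374

coefficient alpha = 0.374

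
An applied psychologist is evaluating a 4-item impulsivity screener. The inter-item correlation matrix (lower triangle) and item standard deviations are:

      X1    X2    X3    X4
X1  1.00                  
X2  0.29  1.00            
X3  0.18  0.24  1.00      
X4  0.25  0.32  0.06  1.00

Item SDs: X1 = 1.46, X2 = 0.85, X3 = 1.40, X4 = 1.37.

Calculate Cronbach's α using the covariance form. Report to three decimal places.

Σσ²ᵢ = 1.46² + 0.85² + 1.40² + 1.37² = 6.6910
Covariances σ_ij = r_ij · s_i · s_j:
  σ(X1,X2) = 0.29 × 1.46 × 0.85 = 0.3599
  σ(X1,X3) = 0.18 × 1.46 × 1.40 = 0.3679
  σ(X1,X4) = 0.25 × 1.46 × 1.37 = 0.5000
  σ(X2,X3) = 0.24 × 0.85 × 1.40 = 0.2856
  σ(X2,X4) = 0.32 × 0.85 × 1.37 = 0.3726
  σ(X3,X4) = 0.06 × 1.40 × 1.37 = 0.1151
σ²_T = Σσ²ᵢ + 2·Σσ_ij = 6.6910 + 2 × 2.0011 = 10.6932
α = (4/3)·(1 − 6.6910/10.6932) = 0.499

Cronbach's α = 0.499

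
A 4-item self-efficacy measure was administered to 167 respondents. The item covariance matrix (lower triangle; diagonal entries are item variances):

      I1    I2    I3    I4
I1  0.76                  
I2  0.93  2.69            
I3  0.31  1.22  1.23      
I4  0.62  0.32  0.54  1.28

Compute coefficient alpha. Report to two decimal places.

sum of item variances = 0.76 + 2.69 + 1.23 + 1.28 = 5.96
Sum of off-diagonal covariances = 3.94
σ²_total = 5.96 + 2 × 3.94 = 13.84
α = (k/(k−1))·(1 − sum of item variances/σ²_total) = (4/3)·(1 − 5.96/13.84) = 0.76

α = 0.76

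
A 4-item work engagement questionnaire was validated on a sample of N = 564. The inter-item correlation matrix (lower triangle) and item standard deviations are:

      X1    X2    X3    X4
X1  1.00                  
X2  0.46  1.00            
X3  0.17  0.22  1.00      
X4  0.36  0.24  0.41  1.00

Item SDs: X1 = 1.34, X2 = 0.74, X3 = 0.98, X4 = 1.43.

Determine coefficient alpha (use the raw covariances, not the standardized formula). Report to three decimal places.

coefficient alpha = 0.625

Σσ²ᵢ = 1.34² + 0.74² + 0.98² + 1.43² = 5.3485
Covariances σ_ij = r_ij · s_i · s_j:
  σ(X1,X2) = 0.46 × 1.34 × 0.74 = 0.4561
  σ(X1,X3) = 0.17 × 1.34 × 0.98 = 0.2232
  σ(X1,X4) = 0.36 × 1.34 × 1.43 = 0.6898
  σ(X2,X3) = 0.22 × 0.74 × 0.98 = 0.1595
  σ(X2,X4) = 0.24 × 0.74 × 1.43 = 0.2540
  σ(X3,X4) = 0.41 × 0.98 × 1.43 = 0.5746
σ²_T = Σσ²ᵢ + 2·Σσ_ij = 5.3485 + 2 × 2.3572 = 10.0629
α = (4/3)·(1 − 5.3485/10.0629) = 0.625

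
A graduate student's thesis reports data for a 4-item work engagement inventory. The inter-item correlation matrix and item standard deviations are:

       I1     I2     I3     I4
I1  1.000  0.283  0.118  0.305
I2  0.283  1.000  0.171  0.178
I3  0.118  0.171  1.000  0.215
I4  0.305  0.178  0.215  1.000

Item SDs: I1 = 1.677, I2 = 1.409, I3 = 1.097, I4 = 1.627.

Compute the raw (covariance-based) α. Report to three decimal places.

Σσ²ᵢ = 1.677² + 1.409² + 1.097² + 1.627² = 8.6481
Covariances σ_ij = r_ij · s_i · s_j:
  σ(I1,I2) = 0.283 × 1.677 × 1.409 = 0.6687
  σ(I1,I3) = 0.118 × 1.677 × 1.097 = 0.2171
  σ(I1,I4) = 0.305 × 1.677 × 1.627 = 0.8322
  σ(I2,I3) = 0.171 × 1.409 × 1.097 = 0.2643
  σ(I2,I4) = 0.178 × 1.409 × 1.627 = 0.4081
  σ(I3,I4) = 0.215 × 1.097 × 1.627 = 0.3837
σ²_T = Σσ²ᵢ + 2·Σσ_ij = 8.6481 + 2 × 2.7741 = 14.1963
α = (4/3)·(1 − 8.6481/14.1963) = 0.521

α = 0.521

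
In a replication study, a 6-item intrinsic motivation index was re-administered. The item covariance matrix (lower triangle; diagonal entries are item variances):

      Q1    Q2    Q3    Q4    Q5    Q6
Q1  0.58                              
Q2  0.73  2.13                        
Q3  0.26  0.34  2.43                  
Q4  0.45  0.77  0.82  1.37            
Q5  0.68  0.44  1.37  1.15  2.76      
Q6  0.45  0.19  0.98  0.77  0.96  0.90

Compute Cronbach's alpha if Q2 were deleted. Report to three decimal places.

Remaining items: Q1, Q3, Q4, Q5, Q6 (k = 5).
sum of item variances = 0.58 + 2.43 + 1.37 + 2.76 + 0.90 = 8.04
Var(T) = 8.04 + 2 × 7.89 = 23.82
α (item deleted) = (5/4)·(1 − 8.04/23.82) = 0.828

Cronbach's alpha = 0.828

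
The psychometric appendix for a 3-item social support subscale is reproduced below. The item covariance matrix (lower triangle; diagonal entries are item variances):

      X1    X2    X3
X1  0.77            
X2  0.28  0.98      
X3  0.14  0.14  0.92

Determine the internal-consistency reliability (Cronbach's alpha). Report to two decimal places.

Σσᵢ² = 0.77 + 0.98 + 0.92 = 2.67
Sum of off-diagonal covariances = 0.56
σ²_T = 2.67 + 2 × 0.56 = 3.79
α = (k/(k−1))·(1 − Σσᵢ²/σ²_T) = (3/2)·(1 − 2.67/3.79) = 0.44

Cronbach's alpha = 0.44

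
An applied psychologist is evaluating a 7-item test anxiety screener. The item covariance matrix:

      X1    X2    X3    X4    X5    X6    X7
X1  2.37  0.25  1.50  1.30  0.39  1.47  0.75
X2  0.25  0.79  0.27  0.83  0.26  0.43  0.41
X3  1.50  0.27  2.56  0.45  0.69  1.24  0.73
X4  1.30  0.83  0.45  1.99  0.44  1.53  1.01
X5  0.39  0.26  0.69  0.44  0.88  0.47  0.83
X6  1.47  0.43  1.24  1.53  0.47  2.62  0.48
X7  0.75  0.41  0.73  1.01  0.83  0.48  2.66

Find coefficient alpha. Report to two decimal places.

coefficient alpha = 0.81

ΣVar(i) = 2.37 + 0.79 + 2.56 + 1.99 + 0.88 + 2.62 + 2.66 = 13.87
Σ_{i<j} σ_ij = 15.73
total variance = 13.87 + 2 × 15.73 = 45.33
α = (k/(k−1))·(1 − ΣVar(i)/total variance) = (7/6)·(1 − 13.87/45.33) = 0.81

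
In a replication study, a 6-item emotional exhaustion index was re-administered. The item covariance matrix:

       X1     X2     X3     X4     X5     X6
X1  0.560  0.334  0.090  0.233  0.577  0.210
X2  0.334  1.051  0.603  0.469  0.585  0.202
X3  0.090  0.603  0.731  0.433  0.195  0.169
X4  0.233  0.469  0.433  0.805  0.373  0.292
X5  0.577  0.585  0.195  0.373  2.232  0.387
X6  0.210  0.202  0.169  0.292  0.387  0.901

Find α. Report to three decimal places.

α = 0.746

Σσ²ᵢ = 0.560 + 1.051 + 0.731 + 0.805 + 2.232 + 0.901 = 6.280
Σ_{i<j} σ_ij = 5.152
σ²_T = 6.280 + 2 × 5.152 = 16.584
α = (k/(k−1))·(1 − Σσ²ᵢ/σ²_T) = (6/5)·(1 − 6.280/16.584) = 0.746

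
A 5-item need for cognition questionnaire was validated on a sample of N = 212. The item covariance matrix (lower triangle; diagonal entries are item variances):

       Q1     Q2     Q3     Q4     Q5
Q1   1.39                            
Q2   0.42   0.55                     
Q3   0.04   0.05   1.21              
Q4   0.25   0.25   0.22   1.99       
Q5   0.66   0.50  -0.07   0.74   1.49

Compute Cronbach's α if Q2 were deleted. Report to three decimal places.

Cronbach's α = 0.503

Remaining items: Q1, Q3, Q4, Q5 (k = 4).
ΣVar(i) = 1.39 + 1.21 + 1.99 + 1.49 = 6.08
σ²_total = 6.08 + 2 × 1.84 = 9.76
α (item deleted) = (4/3)·(1 − 6.08/9.76) = 0.503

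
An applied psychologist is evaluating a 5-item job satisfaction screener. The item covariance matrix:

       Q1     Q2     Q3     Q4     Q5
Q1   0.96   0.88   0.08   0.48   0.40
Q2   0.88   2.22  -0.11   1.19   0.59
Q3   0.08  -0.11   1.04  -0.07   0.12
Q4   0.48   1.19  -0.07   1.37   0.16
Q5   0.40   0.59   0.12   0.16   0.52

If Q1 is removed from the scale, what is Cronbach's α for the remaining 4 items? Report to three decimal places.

Remaining items: Q2, Q3, Q4, Q5 (k = 4).
Σσ²ᵢ = 2.22 + 1.04 + 1.37 + 0.52 = 5.15
σ²_total = 5.15 + 2 × 1.88 = 8.91
α (item deleted) = (4/3)·(1 − 5.15/8.91) = 0.563

Cronbach's α = 0.563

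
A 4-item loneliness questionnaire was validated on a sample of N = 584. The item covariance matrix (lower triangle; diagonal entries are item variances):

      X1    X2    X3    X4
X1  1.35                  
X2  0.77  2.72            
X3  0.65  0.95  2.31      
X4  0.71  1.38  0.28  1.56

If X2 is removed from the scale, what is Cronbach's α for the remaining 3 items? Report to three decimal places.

Remaining items: X1, X3, X4 (k = 3).
sum of item variances = 1.35 + 2.31 + 1.56 = 5.22
Var(T) = 5.22 + 2 × 1.64 = 8.50
α (item deleted) = (3/2)·(1 − 5.22/8.50) = 0.579

Cronbach's α = 0.579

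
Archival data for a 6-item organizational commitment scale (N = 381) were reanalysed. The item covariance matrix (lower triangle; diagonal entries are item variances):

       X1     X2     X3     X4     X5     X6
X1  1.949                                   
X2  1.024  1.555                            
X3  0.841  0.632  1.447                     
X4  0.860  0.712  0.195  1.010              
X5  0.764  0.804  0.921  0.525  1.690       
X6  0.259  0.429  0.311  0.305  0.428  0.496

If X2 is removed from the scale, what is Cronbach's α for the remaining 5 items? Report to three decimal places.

Cronbach's α = 0.777

Remaining items: X1, X3, X4, X5, X6 (k = 5).
Σσᵢ² = 1.949 + 1.447 + 1.010 + 1.690 + 0.496 = 6.592
σ²_T = 6.592 + 2 × 5.409 = 17.410
α (item deleted) = (5/4)·(1 − 6.592/17.410) = 0.777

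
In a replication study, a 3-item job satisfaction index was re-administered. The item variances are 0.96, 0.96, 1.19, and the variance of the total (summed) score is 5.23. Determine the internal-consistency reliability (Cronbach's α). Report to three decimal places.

Σσᵢ² = 0.96 + 0.96 + 1.19 = 3.11
α = (k/(k−1))·(1 − Σσᵢ²/total variance) = (3/2)·(1 − 3.11/5.23) = 0.608

α = 0.608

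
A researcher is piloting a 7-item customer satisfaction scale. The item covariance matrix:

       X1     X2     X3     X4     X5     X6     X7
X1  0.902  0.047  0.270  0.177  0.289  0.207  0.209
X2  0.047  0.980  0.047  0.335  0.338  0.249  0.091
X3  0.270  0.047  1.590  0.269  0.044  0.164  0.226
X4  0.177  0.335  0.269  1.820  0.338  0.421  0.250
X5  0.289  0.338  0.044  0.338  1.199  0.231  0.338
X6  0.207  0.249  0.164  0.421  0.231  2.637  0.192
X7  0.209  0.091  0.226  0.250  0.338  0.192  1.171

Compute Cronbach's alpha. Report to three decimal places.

ΣVar(i) = 0.902 + 0.980 + 1.590 + 1.820 + 1.199 + 2.637 + 1.171 = 10.299
Sum of off-diagonal covariances = 4.732
σ²_total = 10.299 + 2 × 4.732 = 19.763
α = (k/(k−1))·(1 − ΣVar(i)/σ²_total) = (7/6)·(1 − 10.299/19.763) = 0.559

Cronbach's alpha = 0.559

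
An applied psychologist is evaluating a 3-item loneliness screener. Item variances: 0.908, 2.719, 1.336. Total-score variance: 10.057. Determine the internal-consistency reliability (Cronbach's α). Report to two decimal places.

Σσ²ᵢ = 0.908 + 2.719 + 1.336 = 4.963
α = (k/(k−1))·(1 − Σσ²ᵢ/σ²_total) = (3/2)·(1 − 4.963/10.057) = 0.76

Cronbach's α = 0.76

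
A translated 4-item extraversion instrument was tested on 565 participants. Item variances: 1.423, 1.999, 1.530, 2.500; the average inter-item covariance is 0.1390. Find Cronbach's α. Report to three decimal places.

Σσ²ᵢ = 1.423 + 1.999 + 1.530 + 2.500 = 7.452
Sum of the 6 distinct covariances = 6 × 0.1390 = 0.8340
Var(T) = Σσ²ᵢ + 2·Σcov = 7.452 + 2 × 0.8340 = 9.1200
α = (4/3)·(1 − 7.452/9.1200) = 0.244

α = 0.244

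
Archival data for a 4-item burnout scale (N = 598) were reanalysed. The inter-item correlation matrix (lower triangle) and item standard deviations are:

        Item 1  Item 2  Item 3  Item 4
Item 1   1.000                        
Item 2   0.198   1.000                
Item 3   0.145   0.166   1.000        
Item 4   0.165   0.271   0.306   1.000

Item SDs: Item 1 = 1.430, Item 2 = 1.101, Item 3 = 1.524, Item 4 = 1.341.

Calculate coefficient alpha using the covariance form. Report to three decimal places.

Σσ²ᵢ = 1.430² + 1.101² + 1.524² + 1.341² = 7.3780
Covariances σ_ij = r_ij · s_i · s_j:
  σ(Item 1,Item 2) = 0.198 × 1.430 × 1.101 = 0.3117
  σ(Item 1,Item 3) = 0.145 × 1.430 × 1.524 = 0.3160
  σ(Item 1,Item 4) = 0.165 × 1.430 × 1.341 = 0.3164
  σ(Item 2,Item 3) = 0.166 × 1.101 × 1.524 = 0.2785
  σ(Item 2,Item 4) = 0.271 × 1.101 × 1.341 = 0.4001
  σ(Item 3,Item 4) = 0.306 × 1.524 × 1.341 = 0.6254
σ²_T = Σσ²ᵢ + 2·Σσ_ij = 7.3780 + 2 × 2.2481 = 11.8742
α = (4/3)·(1 − 7.3780/11.8742) = 0.505

coefficient alpha = 0.505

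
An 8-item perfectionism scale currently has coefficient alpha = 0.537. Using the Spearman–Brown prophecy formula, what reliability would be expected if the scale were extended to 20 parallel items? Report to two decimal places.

Length factor m = 20/8 = 2.5000
α' = m·α / (1 + (m−1)·α)
   = 20/8 × 0.537 / (1 + (20/8 − 1) × 0.537)
   = 1.3425 / 1.8055 = 0.74

predicted reliability = 0.74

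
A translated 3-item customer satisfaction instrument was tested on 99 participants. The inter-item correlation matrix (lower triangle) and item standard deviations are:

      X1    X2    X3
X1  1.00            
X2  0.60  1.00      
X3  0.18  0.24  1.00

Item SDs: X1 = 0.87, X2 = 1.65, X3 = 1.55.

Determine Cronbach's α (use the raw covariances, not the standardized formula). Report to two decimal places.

α = 0.55

Σσ²ᵢ = 0.87² + 1.65² + 1.55² = 5.8819
Covariances σ_ij = r_ij · s_i · s_j:
  σ(X1,X2) = 0.60 × 0.87 × 1.65 = 0.8613
  σ(X1,X3) = 0.18 × 0.87 × 1.55 = 0.2427
  σ(X2,X3) = 0.24 × 1.65 × 1.55 = 0.6138
σ²_T = Σσ²ᵢ + 2·Σσ_ij = 5.8819 + 2 × 1.7178 = 9.3175
α = (3/2)·(1 − 5.8819/9.3175) = 0.55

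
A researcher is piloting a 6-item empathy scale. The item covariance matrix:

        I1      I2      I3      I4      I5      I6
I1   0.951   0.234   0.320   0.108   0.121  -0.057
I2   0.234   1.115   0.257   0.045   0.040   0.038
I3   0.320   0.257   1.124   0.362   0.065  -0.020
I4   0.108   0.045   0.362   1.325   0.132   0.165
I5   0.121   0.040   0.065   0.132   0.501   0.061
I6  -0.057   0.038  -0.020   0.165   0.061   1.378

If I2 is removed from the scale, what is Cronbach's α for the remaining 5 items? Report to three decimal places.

Remaining items: I1, I3, I4, I5, I6 (k = 5).
Σσᵢ² = 0.951 + 1.124 + 1.325 + 0.501 + 1.378 = 5.279
Var(T) = 5.279 + 2 × 1.257 = 7.793
α (item deleted) = (5/4)·(1 − 5.279/7.793) = 0.403

Cronbach's α = 0.403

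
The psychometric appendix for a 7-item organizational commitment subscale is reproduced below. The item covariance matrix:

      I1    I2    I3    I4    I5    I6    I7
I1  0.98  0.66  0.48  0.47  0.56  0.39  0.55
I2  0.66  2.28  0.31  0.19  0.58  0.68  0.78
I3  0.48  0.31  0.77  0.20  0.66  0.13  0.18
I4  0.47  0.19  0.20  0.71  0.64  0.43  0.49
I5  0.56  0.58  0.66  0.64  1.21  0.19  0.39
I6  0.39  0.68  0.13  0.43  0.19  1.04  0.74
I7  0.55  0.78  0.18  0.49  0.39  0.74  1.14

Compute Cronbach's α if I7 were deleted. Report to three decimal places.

α = 0.783

Remaining items: I1, I2, I3, I4, I5, I6 (k = 6).
sum of item variances = 0.98 + 2.28 + 0.77 + 0.71 + 1.21 + 1.04 = 6.99
total variance = 6.99 + 2 × 6.57 = 20.13
α (item deleted) = (6/5)·(1 − 6.99/20.13) = 0.783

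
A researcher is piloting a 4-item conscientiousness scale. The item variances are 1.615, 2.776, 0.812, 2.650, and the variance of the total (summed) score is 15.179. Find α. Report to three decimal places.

Σσᵢ² = 1.615 + 2.776 + 0.812 + 2.650 = 7.853
α = (k/(k−1))·(1 − Σσᵢ²/total variance) = (4/3)·(1 − 7.853/15.179) = 0.644

α = 0.644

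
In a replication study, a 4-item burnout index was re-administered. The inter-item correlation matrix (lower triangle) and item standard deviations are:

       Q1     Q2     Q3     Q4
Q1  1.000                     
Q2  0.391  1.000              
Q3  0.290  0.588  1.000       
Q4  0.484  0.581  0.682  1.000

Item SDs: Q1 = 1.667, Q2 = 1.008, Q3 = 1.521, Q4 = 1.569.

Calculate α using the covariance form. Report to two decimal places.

Σσ²ᵢ = 1.667² + 1.008² + 1.521² + 1.569² = 8.5702
Covariances σ_ij = r_ij · s_i · s_j:
  σ(Q1,Q2) = 0.391 × 1.667 × 1.008 = 0.6570
  σ(Q1,Q3) = 0.290 × 1.667 × 1.521 = 0.7353
  σ(Q1,Q4) = 0.484 × 1.667 × 1.569 = 1.2659
  σ(Q2,Q3) = 0.588 × 1.008 × 1.521 = 0.9015
  σ(Q2,Q4) = 0.581 × 1.008 × 1.569 = 0.9189
  σ(Q3,Q4) = 0.682 × 1.521 × 1.569 = 1.6276
σ²_T = Σσ²ᵢ + 2·Σσ_ij = 8.5702 + 2 × 6.1062 = 20.7826
α = (4/3)·(1 − 8.5702/20.7826) = 0.78

α = 0.78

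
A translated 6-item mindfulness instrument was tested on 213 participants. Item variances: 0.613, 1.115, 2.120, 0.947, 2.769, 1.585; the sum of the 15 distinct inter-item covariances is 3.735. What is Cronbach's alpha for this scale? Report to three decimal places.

sum of item variances = 0.613 + 1.115 + 2.120 + 0.947 + 2.769 + 1.585 = 9.149
Sum of distinct covariances = 3.735
Var(T) = sum of item variances + 2·Σcov = 9.149 + 2 × 3.735 = 16.619
α = (6/5)·(1 − 9.149/16.619) = 0.539

Cronbach's alpha = 0.539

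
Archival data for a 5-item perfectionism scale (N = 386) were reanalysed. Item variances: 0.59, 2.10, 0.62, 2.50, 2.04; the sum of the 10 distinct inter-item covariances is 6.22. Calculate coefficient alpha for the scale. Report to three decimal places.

coefficient alpha = 0.766

Σσ²ᵢ = 0.59 + 2.10 + 0.62 + 2.50 + 2.04 = 7.85
Sum of distinct covariances = 6.22
σ²_total = Σσ²ᵢ + 2·Σcov = 7.85 + 2 × 6.22 = 20.29
α = (5/4)·(1 − 7.85/20.29) = 0.766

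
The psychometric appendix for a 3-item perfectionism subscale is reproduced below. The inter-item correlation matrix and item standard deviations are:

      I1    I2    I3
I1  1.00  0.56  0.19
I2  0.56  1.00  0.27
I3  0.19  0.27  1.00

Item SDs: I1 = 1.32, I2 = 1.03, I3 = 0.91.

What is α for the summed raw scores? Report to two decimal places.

α = 0.61

Σσ²ᵢ = 1.32² + 1.03² + 0.91² = 3.6314
Covariances σ_ij = r_ij · s_i · s_j:
  σ(I1,I2) = 0.56 × 1.32 × 1.03 = 0.7614
  σ(I1,I3) = 0.19 × 1.32 × 0.91 = 0.2282
  σ(I2,I3) = 0.27 × 1.03 × 0.91 = 0.2531
σ²_T = Σσ²ᵢ + 2·Σσ_ij = 3.6314 + 2 × 1.2427 = 6.1168
α = (3/2)·(1 − 3.6314/6.1168) = 0.61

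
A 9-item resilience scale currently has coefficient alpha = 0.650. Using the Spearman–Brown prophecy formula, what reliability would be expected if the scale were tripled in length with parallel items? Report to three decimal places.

Length factor m = 3
α' = m·α / (1 + (m−1)·α)
   = 3 × 0.650 / (1 + (3 − 1) × 0.650)
   = 1.9500 / 2.3000 = 0.848

predicted reliability = 0.848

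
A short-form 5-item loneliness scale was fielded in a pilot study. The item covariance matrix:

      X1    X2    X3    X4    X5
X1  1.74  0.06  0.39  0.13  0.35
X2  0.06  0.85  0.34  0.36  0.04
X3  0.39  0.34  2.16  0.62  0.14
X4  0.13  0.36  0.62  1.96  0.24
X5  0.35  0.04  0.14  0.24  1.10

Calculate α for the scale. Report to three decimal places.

α = 0.508

Σσ²ᵢ = 1.74 + 0.85 + 2.16 + 1.96 + 1.10 = 7.81
Sum of the distinct covariances = 2.67
Var(T) = 7.81 + 2 × 2.67 = 13.15
α = (k/(k−1))·(1 − Σσ²ᵢ/Var(T)) = (5/4)·(1 − 7.81/13.15) = 0.508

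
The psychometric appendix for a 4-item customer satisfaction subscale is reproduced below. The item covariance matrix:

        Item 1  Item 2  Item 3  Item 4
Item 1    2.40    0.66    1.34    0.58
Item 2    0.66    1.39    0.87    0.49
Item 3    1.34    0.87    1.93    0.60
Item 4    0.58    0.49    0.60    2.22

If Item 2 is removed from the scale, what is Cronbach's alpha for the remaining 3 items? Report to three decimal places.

Remaining items: Item 1, Item 3, Item 4 (k = 3).
Σσ²ᵢ = 2.40 + 1.93 + 2.22 = 6.55
total variance = 6.55 + 2 × 2.52 = 11.59
α (item deleted) = (3/2)·(1 − 6.55/11.59) = 0.652

Cronbach's alpha = 0.652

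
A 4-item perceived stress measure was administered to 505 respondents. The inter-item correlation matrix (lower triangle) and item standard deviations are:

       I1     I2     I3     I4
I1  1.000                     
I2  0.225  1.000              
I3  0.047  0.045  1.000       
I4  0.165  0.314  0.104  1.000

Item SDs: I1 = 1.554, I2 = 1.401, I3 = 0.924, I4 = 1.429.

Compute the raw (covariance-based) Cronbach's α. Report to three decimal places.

Σσ²ᵢ = 1.554² + 1.401² + 0.924² + 1.429² = 7.2735
Covariances σ_ij = r_ij · s_i · s_j:
  σ(I1,I2) = 0.225 × 1.554 × 1.401 = 0.4899
  σ(I1,I3) = 0.047 × 1.554 × 0.924 = 0.0675
  σ(I1,I4) = 0.165 × 1.554 × 1.429 = 0.3664
  σ(I2,I3) = 0.045 × 1.401 × 0.924 = 0.0583
  σ(I2,I4) = 0.314 × 1.401 × 1.429 = 0.6286
  σ(I3,I4) = 0.104 × 0.924 × 1.429 = 0.1373
σ²_T = Σσ²ᵢ + 2·Σσ_ij = 7.2735 + 2 × 1.7480 = 10.7695
α = (4/3)·(1 − 7.2735/10.7695) = 0.433

Cronbach's α = 0.433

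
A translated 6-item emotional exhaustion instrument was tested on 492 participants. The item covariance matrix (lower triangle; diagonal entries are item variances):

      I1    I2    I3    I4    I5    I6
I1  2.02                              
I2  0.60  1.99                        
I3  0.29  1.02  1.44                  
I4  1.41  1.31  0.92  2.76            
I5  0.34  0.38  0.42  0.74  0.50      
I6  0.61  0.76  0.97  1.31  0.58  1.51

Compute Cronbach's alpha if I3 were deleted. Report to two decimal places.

α = 0.81

Remaining items: I1, I2, I4, I5, I6 (k = 5).
Σσ²ᵢ = 2.02 + 1.99 + 2.76 + 0.50 + 1.51 = 8.78
total variance = 8.78 + 2 × 8.04 = 24.86
α (item deleted) = (5/4)·(1 − 8.78/24.86) = 0.81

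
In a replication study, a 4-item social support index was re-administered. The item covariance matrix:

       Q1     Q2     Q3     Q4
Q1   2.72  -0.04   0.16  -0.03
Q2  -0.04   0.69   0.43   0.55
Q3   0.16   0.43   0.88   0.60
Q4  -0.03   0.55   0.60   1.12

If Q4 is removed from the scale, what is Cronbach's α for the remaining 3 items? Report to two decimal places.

α = 0.31

Remaining items: Q1, Q2, Q3 (k = 3).
Σσ²ᵢ = 2.72 + 0.69 + 0.88 = 4.29
σ²_T = 4.29 + 2 × 0.55 = 5.39
α (item deleted) = (3/2)·(1 − 4.29/5.39) = 0.31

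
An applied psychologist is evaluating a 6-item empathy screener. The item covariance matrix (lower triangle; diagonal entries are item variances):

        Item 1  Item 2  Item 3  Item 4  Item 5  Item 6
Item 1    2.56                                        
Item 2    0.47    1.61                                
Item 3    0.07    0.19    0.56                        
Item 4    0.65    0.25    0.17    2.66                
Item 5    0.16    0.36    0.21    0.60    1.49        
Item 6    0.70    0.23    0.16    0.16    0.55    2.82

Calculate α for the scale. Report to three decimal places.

α = 0.549

ΣVar(i) = 2.56 + 1.61 + 0.56 + 2.66 + 1.49 + 2.82 = 11.70
Σ_{i<j} σ_ij = 4.93
Var(T) = 11.70 + 2 × 4.93 = 21.56
α = (k/(k−1))·(1 − ΣVar(i)/Var(T)) = (6/5)·(1 − 11.70/21.56) = 0.549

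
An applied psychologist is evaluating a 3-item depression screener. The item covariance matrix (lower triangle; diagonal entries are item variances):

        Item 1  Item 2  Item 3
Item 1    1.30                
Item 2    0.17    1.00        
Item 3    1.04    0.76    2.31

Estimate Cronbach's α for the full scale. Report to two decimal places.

Cronbach's α = 0.69

Σσᵢ² = 1.30 + 1.00 + 2.31 = 4.61
Sum of off-diagonal covariances = 1.97
Var(T) = 4.61 + 2 × 1.97 = 8.55
α = (k/(k−1))·(1 − Σσᵢ²/Var(T)) = (3/2)·(1 − 4.61/8.55) = 0.69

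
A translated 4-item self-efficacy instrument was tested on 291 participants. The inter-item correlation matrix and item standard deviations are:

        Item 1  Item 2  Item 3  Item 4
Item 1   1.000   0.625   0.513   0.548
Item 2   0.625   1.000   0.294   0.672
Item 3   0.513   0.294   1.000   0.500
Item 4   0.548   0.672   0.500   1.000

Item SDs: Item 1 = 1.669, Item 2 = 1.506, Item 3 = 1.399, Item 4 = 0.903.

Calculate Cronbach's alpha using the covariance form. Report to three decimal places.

Σσ²ᵢ = 1.669² + 1.506² + 1.399² + 0.903² = 7.8262
Covariances σ_ij = r_ij · s_i · s_j:
  σ(Item 1,Item 2) = 0.625 × 1.669 × 1.506 = 1.5709
  σ(Item 1,Item 3) = 0.513 × 1.669 × 1.399 = 1.1978
  σ(Item 1,Item 4) = 0.548 × 1.669 × 0.903 = 0.8259
  σ(Item 2,Item 3) = 0.294 × 1.506 × 1.399 = 0.6194
  σ(Item 2,Item 4) = 0.672 × 1.506 × 0.903 = 0.9139
  σ(Item 3,Item 4) = 0.500 × 1.399 × 0.903 = 0.6316
σ²_T = Σσ²ᵢ + 2·Σσ_ij = 7.8262 + 2 × 5.7595 = 19.3452
α = (4/3)·(1 − 7.8262/19.3452) = 0.794

α = 0.794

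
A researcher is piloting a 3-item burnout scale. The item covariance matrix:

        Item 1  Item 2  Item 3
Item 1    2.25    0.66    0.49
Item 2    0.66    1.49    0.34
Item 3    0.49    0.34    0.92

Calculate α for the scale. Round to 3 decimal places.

Σσᵢ² = 2.25 + 1.49 + 0.92 = 4.66
Sum of the distinct covariances = 1.49
σ²_total = 4.66 + 2 × 1.49 = 7.64
α = (k/(k−1))·(1 − Σσᵢ²/σ²_total) = (3/2)·(1 − 4.66/7.64) = 0.585

α = 0.585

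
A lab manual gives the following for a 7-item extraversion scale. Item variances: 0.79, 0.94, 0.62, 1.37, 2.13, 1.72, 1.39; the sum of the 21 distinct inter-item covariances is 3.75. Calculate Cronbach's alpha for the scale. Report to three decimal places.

sum of item variances = 0.79 + 0.94 + 0.62 + 1.37 + 2.13 + 1.72 + 1.39 = 8.96
Sum of distinct covariances = 3.75
Var(T) = sum of item variances + 2·Σcov = 8.96 + 2 × 3.75 = 16.46
α = (7/6)·(1 − 8.96/16.46) = 0.532

Cronbach's alpha = 0.532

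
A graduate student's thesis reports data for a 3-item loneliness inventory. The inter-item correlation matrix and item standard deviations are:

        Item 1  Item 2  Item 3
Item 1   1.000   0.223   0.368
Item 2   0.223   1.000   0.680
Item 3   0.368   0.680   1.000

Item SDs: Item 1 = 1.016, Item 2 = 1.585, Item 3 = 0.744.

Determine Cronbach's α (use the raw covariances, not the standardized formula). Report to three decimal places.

Σσ²ᵢ = 1.016² + 1.585² + 0.744² = 4.0980
Covariances σ_ij = r_ij · s_i · s_j:
  σ(Item 1,Item 2) = 0.223 × 1.016 × 1.585 = 0.3591
  σ(Item 1,Item 3) = 0.368 × 1.016 × 0.744 = 0.2782
  σ(Item 2,Item 3) = 0.680 × 1.585 × 0.744 = 0.8019
σ²_T = Σσ²ᵢ + 2·Σσ_ij = 4.0980 + 2 × 1.4392 = 6.9764
α = (3/2)·(1 − 4.0980/6.9764) = 0.619

Cronbach's α = 0.619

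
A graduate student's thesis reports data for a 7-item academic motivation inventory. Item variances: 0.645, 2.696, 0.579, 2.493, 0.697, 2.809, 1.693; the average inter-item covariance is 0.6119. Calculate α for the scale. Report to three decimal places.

ΣVar(i) = 0.645 + 2.696 + 0.579 + 2.493 + 0.697 + 2.809 + 1.693 = 11.612
Sum of the 21 distinct covariances = 21 × 0.6119 = 12.8499
σ²_total = ΣVar(i) + 2·Σcov = 11.612 + 2 × 12.8499 = 37.3118
α = (7/6)·(1 − 11.612/37.3118) = 0.804

α = 0.804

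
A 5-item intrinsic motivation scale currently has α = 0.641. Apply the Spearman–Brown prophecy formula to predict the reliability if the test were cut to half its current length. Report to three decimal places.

Length factor m = 1/2
α' = m·α / (1 − (1−m)·α)
   = 1/2 × 0.641 / (1 − (1 − 1/2) × 0.641)
   = 0.3205 / 0.6795 = 0.472

predicted reliability = 0.472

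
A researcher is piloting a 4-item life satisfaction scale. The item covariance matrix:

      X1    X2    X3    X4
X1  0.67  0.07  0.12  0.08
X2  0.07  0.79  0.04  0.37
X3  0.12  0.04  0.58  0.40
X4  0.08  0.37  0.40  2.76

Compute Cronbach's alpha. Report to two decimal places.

Σσᵢ² = 0.67 + 0.79 + 0.58 + 2.76 = 4.80
Sum of the distinct covariances = 1.08
total variance = 4.80 + 2 × 1.08 = 6.96
α = (k/(k−1))·(1 − Σσᵢ²/total variance) = (4/3)·(1 − 4.80/6.96) = 0.41

Cronbach's alpha = 0.41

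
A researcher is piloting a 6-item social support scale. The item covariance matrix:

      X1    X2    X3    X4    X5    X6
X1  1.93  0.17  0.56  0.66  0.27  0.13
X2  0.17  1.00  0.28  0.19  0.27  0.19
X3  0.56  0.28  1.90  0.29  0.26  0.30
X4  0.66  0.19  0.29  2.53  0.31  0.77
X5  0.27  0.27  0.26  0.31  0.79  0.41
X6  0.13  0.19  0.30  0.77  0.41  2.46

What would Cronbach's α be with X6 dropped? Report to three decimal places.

Remaining items: X1, X2, X3, X4, X5 (k = 5).
sum of item variances = 1.93 + 1.00 + 1.90 + 2.53 + 0.79 = 8.15
Var(T) = 8.15 + 2 × 3.26 = 14.67
α (item deleted) = (5/4)·(1 − 8.15/14.67) = 0.556

Cronbach's α = 0.556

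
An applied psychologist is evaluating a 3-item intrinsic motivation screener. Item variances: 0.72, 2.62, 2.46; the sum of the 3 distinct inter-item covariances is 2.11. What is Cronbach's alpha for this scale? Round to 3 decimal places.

Cronbach's alpha = 0.632

Σσ²ᵢ = 0.72 + 2.62 + 2.46 = 5.80
Sum of distinct covariances = 2.11
Var(T) = Σσ²ᵢ + 2·Σcov = 5.80 + 2 × 2.11 = 10.02
α = (3/2)·(1 − 5.80/10.02) = 0.632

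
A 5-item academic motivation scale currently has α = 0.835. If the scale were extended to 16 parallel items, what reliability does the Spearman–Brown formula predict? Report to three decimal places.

predicted reliability = 0.942

Length factor m = 16/5 = 3.2000
α' = m·α / (1 + (m−1)·α)
   = 16/5 × 0.835 / (1 + (16/5 − 1) × 0.835)
   = 2.6720 / 2.8370 = 0.942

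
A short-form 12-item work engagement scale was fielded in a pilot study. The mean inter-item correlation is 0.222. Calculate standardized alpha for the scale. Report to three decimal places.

Standardized α = k·r̄ / (1 + (k−1)·r̄) = 12 × 0.222 / (1 + 11 × 0.222)
  = 2.6640 / 3.4420 = 0.774

standardized alpha = 0.774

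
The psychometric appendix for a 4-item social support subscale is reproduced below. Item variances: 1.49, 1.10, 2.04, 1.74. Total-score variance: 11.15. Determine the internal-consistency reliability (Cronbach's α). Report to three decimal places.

Cronbach's α = 0.572

sum of item variances = 1.49 + 1.10 + 2.04 + 1.74 = 6.37
α = (k/(k−1))·(1 − sum of item variances/σ²_total) = (4/3)·(1 − 6.37/11.15) = 0.572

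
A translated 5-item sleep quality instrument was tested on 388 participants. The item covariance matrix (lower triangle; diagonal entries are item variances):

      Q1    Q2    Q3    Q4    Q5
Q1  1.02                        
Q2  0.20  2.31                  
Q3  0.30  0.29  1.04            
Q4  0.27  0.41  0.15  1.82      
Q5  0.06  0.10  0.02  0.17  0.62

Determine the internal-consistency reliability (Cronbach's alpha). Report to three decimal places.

Σσ²ᵢ = 1.02 + 2.31 + 1.04 + 1.82 + 0.62 = 6.81
Sum of the distinct covariances = 1.97
Var(T) = 6.81 + 2 × 1.97 = 10.75
α = (k/(k−1))·(1 − Σσ²ᵢ/Var(T)) = (5/4)·(1 − 6.81/10.75) = 0.458

α = 0.458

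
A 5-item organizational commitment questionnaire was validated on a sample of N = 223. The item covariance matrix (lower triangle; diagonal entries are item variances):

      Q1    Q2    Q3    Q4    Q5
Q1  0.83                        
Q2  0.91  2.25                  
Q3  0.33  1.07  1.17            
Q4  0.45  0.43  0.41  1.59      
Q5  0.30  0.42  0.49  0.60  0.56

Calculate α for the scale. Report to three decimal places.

α = 0.785

Σσᵢ² = 0.83 + 2.25 + 1.17 + 1.59 + 0.56 = 6.40
Σ_{i<j} σ_ij = 5.41
total variance = 6.40 + 2 × 5.41 = 17.22
α = (k/(k−1))·(1 − Σσᵢ²/total variance) = (5/4)·(1 − 6.40/17.22) = 0.785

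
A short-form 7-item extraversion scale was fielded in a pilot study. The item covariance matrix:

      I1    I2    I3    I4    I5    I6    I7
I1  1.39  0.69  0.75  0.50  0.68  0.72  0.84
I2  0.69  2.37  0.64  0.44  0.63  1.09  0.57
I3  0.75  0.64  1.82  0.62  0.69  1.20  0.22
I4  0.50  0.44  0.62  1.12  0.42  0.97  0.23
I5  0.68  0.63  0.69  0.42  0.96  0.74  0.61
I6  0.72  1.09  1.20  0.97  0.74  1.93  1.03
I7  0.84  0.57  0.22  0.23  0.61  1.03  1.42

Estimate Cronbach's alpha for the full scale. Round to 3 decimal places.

ΣVar(i) = 1.39 + 2.37 + 1.82 + 1.12 + 0.96 + 1.93 + 1.42 = 11.01
Σ_{i<j} σ_ij = 14.28
total variance = 11.01 + 2 × 14.28 = 39.57
α = (k/(k−1))·(1 − ΣVar(i)/total variance) = (7/6)·(1 − 11.01/39.57) = 0.842

Cronbach's alpha = 0.842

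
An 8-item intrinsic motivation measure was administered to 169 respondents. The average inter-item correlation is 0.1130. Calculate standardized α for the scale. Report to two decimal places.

Standardized α = k·r̄ / (1 + (k−1)·r̄) = 8 × 0.1130 / (1 + 7 × 0.1130)
  = 0.9040 / 1.7910 = 0.50

α = 0.50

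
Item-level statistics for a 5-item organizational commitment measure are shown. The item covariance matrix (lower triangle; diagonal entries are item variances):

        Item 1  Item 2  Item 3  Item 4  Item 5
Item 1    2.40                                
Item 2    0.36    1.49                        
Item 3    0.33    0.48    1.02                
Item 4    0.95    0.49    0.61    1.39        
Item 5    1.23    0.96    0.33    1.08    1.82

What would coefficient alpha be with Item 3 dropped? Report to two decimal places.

coefficient alpha = 0.78

Remaining items: Item 1, Item 2, Item 4, Item 5 (k = 4).
Σσᵢ² = 2.40 + 1.49 + 1.39 + 1.82 = 7.10
σ²_T = 7.10 + 2 × 5.07 = 17.24
α (item deleted) = (4/3)·(1 − 7.10/17.24) = 0.78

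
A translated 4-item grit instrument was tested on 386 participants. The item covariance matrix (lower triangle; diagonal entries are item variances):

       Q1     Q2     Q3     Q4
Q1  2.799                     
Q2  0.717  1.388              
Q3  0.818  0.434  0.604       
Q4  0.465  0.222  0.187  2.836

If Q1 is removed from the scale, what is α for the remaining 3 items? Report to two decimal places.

α = 0.39

Remaining items: Q2, Q3, Q4 (k = 3).
ΣVar(i) = 1.388 + 0.604 + 2.836 = 4.828
σ²_total = 4.828 + 2 × 0.843 = 6.514
α (item deleted) = (3/2)·(1 − 4.828/6.514) = 0.39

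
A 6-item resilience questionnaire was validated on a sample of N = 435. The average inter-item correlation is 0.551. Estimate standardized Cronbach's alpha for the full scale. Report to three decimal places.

Standardized α = k·r̄ / (1 + (k−1)·r̄) = 6 × 0.551 / (1 + 5 × 0.551)
  = 3.3060 / 3.7550 = 0.880

α = 0.880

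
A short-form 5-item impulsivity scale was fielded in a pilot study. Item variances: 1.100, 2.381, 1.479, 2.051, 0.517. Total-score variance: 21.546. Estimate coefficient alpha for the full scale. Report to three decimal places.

Σσᵢ² = 1.100 + 2.381 + 1.479 + 2.051 + 0.517 = 7.528
α = (k/(k−1))·(1 − Σσᵢ²/σ²_total) = (5/4)·(1 − 7.528/21.546) = 0.813

α = 0.813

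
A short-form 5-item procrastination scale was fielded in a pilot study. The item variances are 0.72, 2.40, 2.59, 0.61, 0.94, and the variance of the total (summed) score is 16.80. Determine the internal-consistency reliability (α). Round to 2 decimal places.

ΣVar(i) = 0.72 + 2.40 + 2.59 + 0.61 + 0.94 = 7.26
α = (k/(k−1))·(1 − ΣVar(i)/Var(T)) = (5/4)·(1 − 7.26/16.80) = 0.71

α = 0.71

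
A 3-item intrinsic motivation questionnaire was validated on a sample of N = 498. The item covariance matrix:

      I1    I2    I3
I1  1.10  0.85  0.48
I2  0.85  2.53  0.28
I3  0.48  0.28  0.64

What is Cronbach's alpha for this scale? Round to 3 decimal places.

Σσ²ᵢ = 1.10 + 2.53 + 0.64 = 4.27
Σ_{i<j} σ_ij = 1.61
total variance = 4.27 + 2 × 1.61 = 7.49
α = (k/(k−1))·(1 − Σσ²ᵢ/total variance) = (3/2)·(1 − 4.27/7.49) = 0.645

Cronbach's alpha = 0.645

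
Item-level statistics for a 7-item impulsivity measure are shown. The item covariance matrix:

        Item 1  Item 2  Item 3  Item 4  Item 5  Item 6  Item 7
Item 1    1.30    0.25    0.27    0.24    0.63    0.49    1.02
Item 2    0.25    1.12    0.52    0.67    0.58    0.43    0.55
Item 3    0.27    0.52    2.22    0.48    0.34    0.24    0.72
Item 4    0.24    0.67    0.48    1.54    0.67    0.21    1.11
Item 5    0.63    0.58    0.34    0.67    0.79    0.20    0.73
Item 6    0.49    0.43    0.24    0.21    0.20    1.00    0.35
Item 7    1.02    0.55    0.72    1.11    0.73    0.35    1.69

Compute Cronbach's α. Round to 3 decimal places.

α = 0.804

Σσ²ᵢ = 1.30 + 1.12 + 2.22 + 1.54 + 0.79 + 1.00 + 1.69 = 9.66
Sum of off-diagonal covariances = 10.70
total variance = 9.66 + 2 × 10.70 = 31.06
α = (k/(k−1))·(1 − Σσ²ᵢ/total variance) = (7/6)·(1 − 9.66/31.06) = 0.804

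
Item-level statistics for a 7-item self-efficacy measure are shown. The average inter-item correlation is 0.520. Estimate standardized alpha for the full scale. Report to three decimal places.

Standardized α = k·r̄ / (1 + (k−1)·r̄) = 7 × 0.520 / (1 + 6 × 0.520)
  = 3.6400 / 4.1200 = 0.883

α = 0.883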